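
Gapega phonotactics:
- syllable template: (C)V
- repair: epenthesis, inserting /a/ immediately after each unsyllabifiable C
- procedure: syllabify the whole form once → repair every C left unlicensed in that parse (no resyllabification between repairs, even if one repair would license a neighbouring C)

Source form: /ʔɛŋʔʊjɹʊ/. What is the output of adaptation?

ʔɛŋaʔʊjaɹʊ

The consonants /ŋ/, /j/ cannot be parsed into a legal (C)V syllable (no codas are permitted; onsets are limited to one consonant).
Epenthesis after each stranded consonant: /ŋ/ → /ŋa/, /j/ → /ja/.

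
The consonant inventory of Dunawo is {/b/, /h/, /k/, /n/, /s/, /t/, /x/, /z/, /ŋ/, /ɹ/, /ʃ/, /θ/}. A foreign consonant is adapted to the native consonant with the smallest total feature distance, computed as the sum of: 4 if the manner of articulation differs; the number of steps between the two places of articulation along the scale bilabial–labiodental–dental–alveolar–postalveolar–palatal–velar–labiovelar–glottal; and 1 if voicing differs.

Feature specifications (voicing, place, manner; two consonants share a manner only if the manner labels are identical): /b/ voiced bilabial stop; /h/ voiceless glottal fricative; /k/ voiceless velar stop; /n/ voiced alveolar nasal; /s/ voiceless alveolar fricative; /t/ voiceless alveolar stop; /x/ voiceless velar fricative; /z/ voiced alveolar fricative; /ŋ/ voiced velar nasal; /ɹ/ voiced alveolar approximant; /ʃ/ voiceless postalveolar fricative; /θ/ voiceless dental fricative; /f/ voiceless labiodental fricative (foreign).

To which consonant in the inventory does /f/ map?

/θ/ is closest: same manner (fricative), place distance 1 (labiodental→dental), same voicing; total 1. Next closest is /s/ at distance 2.

θ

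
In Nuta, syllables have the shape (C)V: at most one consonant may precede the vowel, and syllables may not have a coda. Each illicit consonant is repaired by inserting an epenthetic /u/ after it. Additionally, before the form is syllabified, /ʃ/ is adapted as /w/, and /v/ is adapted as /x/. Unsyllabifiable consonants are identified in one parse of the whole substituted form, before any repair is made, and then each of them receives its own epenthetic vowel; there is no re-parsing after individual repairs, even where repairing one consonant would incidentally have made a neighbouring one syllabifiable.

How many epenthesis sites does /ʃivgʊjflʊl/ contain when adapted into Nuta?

After substitution the input is /wixgʊjflʊl/.
The unsyllabifiable consonants are /x/, /j/, /f/, /l/; each receives one epenthetic vowel.

4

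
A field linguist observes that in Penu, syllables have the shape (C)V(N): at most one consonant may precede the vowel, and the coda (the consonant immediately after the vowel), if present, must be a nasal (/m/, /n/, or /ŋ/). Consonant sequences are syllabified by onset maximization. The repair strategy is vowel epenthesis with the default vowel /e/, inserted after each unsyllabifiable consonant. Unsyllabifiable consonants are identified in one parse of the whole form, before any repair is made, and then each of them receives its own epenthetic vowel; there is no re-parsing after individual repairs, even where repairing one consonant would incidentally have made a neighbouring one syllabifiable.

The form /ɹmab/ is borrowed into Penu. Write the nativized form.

ɹemabe

Syllabifying with onset maximization leaves /ɹ/, /b/ stranded (only a nasal (/m/, /n/, or /ŋ/) is licensed in coda position; onsets are limited to one consonant).
Inserting the epenthetic vowel yields /ɹ/ → /ɹe/, /b/ → /be/.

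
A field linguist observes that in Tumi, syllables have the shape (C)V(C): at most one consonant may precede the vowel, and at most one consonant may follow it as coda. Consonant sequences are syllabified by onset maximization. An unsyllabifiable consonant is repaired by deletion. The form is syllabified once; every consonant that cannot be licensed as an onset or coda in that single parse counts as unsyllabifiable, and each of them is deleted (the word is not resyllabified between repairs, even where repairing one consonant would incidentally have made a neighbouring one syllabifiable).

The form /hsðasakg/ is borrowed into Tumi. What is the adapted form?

Syllabifying with onset maximization leaves /h/, /s/, /g/ stranded (at most one coda consonant is licensed; onsets are limited to one consonant).
Deleting the stranded consonants removes /h/, /s/, /g/.

ðasak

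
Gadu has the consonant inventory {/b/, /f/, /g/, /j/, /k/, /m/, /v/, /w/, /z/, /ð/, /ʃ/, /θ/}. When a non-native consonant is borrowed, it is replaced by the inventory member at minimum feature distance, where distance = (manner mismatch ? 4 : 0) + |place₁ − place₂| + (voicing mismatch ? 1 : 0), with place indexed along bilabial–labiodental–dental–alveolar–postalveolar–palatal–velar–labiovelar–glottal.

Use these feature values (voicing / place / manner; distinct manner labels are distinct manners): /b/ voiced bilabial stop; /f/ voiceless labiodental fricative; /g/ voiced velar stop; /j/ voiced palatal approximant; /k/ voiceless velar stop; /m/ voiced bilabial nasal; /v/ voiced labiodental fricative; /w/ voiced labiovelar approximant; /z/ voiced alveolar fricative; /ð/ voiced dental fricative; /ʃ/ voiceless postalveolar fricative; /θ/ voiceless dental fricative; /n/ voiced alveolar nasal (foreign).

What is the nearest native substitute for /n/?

m

/m/ is closest: same manner (nasal), place distance 3 (alveolar→bilabial), same voicing; total 3. Next closest is /z/ at distance 4.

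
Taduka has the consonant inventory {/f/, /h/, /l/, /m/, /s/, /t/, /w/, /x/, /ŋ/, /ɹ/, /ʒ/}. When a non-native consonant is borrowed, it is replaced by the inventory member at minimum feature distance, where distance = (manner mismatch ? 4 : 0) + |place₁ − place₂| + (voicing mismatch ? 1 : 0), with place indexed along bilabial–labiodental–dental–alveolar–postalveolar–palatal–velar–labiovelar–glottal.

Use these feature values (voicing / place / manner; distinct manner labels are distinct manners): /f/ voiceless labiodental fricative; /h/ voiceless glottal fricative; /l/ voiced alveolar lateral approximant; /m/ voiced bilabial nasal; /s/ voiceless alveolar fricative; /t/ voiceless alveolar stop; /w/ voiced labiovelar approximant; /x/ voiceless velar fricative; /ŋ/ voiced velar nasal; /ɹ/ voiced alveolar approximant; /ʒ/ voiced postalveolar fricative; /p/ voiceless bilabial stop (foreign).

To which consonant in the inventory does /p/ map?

t

/t/ is closest: same manner (stop), place distance 3 (bilabial→alveolar), same voicing; total 3. Next closest is /f/ at distance 5.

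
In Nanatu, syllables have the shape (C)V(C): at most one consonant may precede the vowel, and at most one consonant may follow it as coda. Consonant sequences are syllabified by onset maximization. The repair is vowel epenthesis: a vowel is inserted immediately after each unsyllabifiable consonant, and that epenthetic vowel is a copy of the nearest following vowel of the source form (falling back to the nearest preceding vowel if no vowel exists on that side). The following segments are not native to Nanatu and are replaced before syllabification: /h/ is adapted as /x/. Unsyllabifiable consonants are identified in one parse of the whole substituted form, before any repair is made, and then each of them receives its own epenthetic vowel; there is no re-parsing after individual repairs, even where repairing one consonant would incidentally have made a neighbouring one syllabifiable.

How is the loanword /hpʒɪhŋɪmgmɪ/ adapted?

Substitution: /h/ → /x/, giving /xpʒɪxŋɪmgmɪ/.
The consonants /x/, /p/, /g/ cannot be parsed into a legal (C)V(C) syllable (at most one coda consonant is licensed; onsets are limited to one consonant).
Each unlicensed consonant becomes the onset of a new syllable: /x/ → /xɪ/, /p/ → /pɪ/, /g/ → /gɪ/.

xɪpɪʒɪxŋɪmgɪmɪ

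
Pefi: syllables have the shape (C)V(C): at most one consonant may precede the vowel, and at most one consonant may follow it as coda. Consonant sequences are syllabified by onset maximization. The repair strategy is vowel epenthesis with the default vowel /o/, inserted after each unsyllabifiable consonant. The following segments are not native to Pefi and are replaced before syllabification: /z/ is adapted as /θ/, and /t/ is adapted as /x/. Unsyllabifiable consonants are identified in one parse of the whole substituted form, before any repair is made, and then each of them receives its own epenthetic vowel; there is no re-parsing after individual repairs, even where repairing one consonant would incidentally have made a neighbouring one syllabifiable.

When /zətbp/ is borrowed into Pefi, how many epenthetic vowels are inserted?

After substitution the input is /θəxbp/.
The unsyllabifiable consonants are /b/, /p/; each receives one epenthetic vowel.

2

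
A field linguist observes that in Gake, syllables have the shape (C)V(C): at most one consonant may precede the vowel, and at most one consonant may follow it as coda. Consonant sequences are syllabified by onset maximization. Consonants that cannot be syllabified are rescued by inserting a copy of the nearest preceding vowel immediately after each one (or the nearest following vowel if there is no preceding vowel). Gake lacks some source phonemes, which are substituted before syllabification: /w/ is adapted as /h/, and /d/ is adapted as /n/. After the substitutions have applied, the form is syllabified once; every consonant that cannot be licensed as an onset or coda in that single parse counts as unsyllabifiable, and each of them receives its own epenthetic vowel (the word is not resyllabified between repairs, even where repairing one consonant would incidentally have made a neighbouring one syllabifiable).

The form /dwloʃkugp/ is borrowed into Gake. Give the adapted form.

Substitution: /d/ → /n/, /w/ → /h/, giving /nhloʃkugp/.
The consonants /n/, /h/, /p/ cannot be parsed into a legal (C)V(C) syllable (at most one coda consonant is licensed; onsets are limited to one consonant).
Each unlicensed consonant becomes the onset of a new syllable: /n/ → /no/, /h/ → /ho/, /p/ → /pu/.

noholoʃkugpu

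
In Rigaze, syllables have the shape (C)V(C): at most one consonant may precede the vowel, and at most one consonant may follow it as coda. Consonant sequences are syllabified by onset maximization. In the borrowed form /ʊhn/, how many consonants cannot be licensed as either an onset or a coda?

Under (C)V(C), the unsyllabifiable consonants are /n/ (at most one coda consonant is licensed; onsets are limited to one consonant).

1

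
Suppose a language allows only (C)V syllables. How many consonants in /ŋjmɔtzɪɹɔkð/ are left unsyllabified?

Syllabifying with onset maximization leaves /ŋ/, /j/, /t/, /k/, /ð/ stranded (no codas are permitted; onsets are limited to one consonant).

5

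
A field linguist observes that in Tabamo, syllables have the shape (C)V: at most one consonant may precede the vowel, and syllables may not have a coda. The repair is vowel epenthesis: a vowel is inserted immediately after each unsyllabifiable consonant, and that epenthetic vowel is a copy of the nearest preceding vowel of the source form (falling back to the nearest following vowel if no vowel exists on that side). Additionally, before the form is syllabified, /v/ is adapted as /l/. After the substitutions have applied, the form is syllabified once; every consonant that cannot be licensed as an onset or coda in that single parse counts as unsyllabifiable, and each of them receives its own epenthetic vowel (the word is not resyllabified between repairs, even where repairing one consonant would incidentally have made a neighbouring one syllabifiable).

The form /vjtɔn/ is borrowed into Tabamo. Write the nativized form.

lɔjɔtɔnɔ

Substitution: /v/ → /l/, giving /ljtɔn/.
Syllabifying with onset maximization leaves /l/, /j/, /n/ stranded (no codas are permitted; onsets are limited to one consonant).
Inserting the epenthetic vowel yields /l/ → /lɔ/, /j/ → /jɔ/, /n/ → /nɔ/.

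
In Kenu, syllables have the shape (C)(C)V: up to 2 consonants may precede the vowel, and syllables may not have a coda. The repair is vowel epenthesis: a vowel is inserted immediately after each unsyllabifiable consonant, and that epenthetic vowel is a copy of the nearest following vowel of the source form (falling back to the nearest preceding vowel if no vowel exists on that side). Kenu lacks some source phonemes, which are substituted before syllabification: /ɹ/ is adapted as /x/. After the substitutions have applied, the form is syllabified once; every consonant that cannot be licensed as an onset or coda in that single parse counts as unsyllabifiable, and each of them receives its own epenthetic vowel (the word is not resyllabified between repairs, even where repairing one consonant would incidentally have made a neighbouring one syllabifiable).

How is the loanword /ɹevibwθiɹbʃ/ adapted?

Substitution: /ɹ/ → /x/, giving /xevibwθixbʃ/.
Under (C)(C)V, the unsyllabifiable consonants are /b/, /x/, /b/, /ʃ/ (no codas are permitted; onsets may contain at most 2 consonants).
Epenthesis after each stranded consonant: /b/ → /bi/, /x/ → /xi/, /b/ → /bi/, /ʃ/ → /ʃi/.

xevibiwθixibiʃi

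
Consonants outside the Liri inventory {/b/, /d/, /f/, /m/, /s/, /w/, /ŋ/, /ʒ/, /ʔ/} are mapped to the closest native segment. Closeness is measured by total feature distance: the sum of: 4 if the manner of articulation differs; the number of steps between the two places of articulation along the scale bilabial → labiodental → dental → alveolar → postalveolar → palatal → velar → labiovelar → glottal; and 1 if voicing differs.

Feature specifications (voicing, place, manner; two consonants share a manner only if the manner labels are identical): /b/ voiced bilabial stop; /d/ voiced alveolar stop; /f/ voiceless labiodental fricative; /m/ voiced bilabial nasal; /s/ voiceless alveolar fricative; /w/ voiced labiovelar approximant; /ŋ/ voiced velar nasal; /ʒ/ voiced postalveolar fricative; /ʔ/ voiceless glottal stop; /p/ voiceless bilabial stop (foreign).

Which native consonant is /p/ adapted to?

/b/ is closest: same manner (stop), place distance 0 (bilabial→bilabial), voicing differs (+1); total 1. Next closest is /d/ at distance 4.

b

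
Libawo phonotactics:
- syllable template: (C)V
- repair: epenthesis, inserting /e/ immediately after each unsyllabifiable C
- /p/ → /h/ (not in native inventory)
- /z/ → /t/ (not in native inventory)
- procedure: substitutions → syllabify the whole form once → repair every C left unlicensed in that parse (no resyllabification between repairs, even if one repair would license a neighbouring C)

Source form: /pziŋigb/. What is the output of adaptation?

Substitution: /p/ → /h/, /z/ → /t/, giving /htiŋigb/.
The consonants /h/, /g/, /b/ cannot be parsed into a legal (C)V syllable (no codas are permitted; onsets are limited to one consonant).
Each unlicensed consonant becomes the onset of a new syllable: /h/ → /he/, /g/ → /ge/, /b/ → /be/.

hetiŋigebe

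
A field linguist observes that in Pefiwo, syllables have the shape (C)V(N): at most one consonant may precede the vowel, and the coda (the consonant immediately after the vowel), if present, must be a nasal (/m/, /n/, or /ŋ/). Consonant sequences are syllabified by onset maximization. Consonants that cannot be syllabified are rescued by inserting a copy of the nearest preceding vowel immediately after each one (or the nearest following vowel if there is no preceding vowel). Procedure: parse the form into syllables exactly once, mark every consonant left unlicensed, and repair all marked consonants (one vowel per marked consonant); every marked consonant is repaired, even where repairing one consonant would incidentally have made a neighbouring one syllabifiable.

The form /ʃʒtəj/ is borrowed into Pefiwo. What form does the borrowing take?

Under (C)V(N), the unsyllabifiable consonants are /ʃ/, /ʒ/, /j/ (only a nasal (/m/, /n/, or /ŋ/) is licensed in coda position; onsets are limited to one consonant).
Epenthesis after each stranded consonant: /ʃ/ → /ʃə/, /ʒ/ → /ʒə/, /j/ → /jə/.

ʃəʒətəjə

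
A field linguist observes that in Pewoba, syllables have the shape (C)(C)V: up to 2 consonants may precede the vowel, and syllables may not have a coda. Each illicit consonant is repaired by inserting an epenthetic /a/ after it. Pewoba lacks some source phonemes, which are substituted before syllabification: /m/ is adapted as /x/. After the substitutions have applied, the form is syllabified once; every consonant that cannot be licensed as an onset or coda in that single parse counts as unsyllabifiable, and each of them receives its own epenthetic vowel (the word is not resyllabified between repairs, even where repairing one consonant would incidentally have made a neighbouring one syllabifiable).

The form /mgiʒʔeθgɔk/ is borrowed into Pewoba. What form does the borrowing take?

xgiʒʔeθgɔka

Substitution: /m/ → /x/, giving /xgiʒʔeθgɔk/.
Under (C)(C)V, the unsyllabifiable consonants are /k/ (no codas are permitted; onsets may contain at most 2 consonants).
Each unlicensed consonant becomes the onset of a new syllable: /k/ → /ka/.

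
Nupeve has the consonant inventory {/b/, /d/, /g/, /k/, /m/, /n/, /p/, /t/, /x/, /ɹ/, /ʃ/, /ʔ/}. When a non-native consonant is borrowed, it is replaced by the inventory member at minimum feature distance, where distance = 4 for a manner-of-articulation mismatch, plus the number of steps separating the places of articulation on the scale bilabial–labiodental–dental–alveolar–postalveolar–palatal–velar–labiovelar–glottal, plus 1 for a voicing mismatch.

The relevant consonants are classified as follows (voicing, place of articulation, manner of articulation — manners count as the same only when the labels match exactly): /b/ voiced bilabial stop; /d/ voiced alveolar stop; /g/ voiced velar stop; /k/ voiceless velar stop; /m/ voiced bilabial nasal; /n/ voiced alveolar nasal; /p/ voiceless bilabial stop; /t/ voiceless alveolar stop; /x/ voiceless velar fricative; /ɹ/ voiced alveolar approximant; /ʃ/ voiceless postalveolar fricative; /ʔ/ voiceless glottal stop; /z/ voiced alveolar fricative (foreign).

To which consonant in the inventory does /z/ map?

/ʃ/ is closest: same manner (fricative), place distance 1 (alveolar→postalveolar), voicing differs (+1); total 2. Next closest is /d/ at distance 4.

ʃ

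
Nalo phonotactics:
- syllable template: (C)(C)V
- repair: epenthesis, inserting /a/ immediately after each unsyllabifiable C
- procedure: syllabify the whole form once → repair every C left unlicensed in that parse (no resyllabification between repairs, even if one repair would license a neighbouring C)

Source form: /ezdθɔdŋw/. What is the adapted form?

Syllabifying with onset maximization leaves /z/, /d/, /ŋ/, /w/ stranded (no codas are permitted; onsets may contain at most 2 consonants).
Each unlicensed consonant becomes the onset of a new syllable: /z/ → /za/, /d/ → /da/, /ŋ/ → /ŋa/, /w/ → /wa/.

ezadθɔdaŋawa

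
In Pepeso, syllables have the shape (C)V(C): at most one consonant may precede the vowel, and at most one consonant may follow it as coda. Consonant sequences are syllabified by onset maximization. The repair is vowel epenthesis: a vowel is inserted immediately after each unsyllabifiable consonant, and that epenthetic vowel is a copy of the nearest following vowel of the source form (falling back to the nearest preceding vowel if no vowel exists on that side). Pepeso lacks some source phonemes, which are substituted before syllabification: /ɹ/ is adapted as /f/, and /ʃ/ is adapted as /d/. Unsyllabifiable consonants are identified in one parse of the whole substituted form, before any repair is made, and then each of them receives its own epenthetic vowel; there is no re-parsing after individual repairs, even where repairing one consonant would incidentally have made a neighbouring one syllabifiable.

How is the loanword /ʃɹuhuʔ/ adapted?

dufuhuʔ

Substitution: /ʃ/ → /d/, /ɹ/ → /f/, giving /dfuhuʔ/.
Under (C)V(C), the unsyllabifiable consonants are /d/ (at most one coda consonant is licensed; onsets are limited to one consonant).
Inserting the epenthetic vowel yields /d/ → /du/.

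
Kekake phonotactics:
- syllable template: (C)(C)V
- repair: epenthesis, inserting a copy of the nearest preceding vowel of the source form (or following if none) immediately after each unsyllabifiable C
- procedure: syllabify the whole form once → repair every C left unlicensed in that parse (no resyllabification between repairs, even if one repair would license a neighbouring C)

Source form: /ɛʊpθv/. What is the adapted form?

The consonants /p/, /θ/, /v/ cannot be parsed into a legal (C)(C)V syllable (no codas are permitted; onsets may contain at most 2 consonants).
Inserting the epenthetic vowel yields /p/ → /pʊ/, /θ/ → /θʊ/, /v/ → /vʊ/.

ɛʊpʊθʊvʊ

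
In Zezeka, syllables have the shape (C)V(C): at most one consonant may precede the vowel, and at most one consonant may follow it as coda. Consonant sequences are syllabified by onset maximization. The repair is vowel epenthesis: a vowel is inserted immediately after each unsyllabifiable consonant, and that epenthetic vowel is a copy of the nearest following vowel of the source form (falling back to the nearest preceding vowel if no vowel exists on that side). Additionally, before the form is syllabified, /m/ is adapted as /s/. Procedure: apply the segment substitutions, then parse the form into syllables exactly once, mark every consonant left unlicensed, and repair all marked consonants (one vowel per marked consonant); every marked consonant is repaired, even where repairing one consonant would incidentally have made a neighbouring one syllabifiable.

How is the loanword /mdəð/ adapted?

Substitution: /m/ → /s/, giving /sdəð/.
Under (C)V(C), the unsyllabifiable consonants are /s/ (at most one coda consonant is licensed; onsets are limited to one consonant).
Inserting the epenthetic vowel yields /s/ → /sə/.

sədəð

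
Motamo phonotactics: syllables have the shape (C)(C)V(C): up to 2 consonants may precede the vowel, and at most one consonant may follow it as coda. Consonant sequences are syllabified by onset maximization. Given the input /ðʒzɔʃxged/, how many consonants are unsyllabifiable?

The consonants /ð/ cannot be parsed into a legal (C)(C)V(C) syllable (at most one coda consonant is licensed; onsets may contain at most 2 consonants).

1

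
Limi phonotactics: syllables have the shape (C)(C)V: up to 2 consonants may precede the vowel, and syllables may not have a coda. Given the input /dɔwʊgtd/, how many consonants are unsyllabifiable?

Under (C)(C)V, the unsyllabifiable consonants are /g/, /t/, /d/ (no codas are permitted; onsets may contain at most 2 consonants).

3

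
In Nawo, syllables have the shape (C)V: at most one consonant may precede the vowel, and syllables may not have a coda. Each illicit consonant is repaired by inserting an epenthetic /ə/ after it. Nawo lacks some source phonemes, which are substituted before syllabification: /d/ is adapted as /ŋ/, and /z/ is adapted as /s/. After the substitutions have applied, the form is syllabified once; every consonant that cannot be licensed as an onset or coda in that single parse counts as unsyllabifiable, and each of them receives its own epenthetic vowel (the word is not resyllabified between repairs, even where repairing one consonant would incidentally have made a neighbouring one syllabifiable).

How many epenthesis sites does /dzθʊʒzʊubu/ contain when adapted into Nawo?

3

After substitution the input is /ŋsθʊʒsʊubu/.
The unsyllabifiable consonants are /ŋ/, /s/, /ʒ/; each receives one epenthetic vowel.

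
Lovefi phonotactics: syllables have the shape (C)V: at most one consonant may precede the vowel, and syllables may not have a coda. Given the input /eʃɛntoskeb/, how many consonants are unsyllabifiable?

3

The consonants /n/, /s/, /b/ cannot be parsed into a legal (C)V syllable (no codas are permitted; onsets are limited to one consonant).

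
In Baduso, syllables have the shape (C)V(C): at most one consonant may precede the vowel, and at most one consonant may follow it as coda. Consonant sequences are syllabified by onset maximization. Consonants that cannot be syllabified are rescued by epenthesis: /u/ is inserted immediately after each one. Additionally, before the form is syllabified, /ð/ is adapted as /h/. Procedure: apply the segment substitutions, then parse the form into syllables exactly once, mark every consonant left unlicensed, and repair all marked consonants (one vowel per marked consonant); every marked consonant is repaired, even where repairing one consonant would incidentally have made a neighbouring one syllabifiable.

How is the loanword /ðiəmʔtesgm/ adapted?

Substitution: /ð/ → /h/, giving /hiəmʔtesgm/.
Under (C)V(C), the unsyllabifiable consonants are /ʔ/, /g/, /m/ (at most one coda consonant is licensed; onsets are limited to one consonant).
Epenthesis after each stranded consonant: /ʔ/ → /ʔu/, /g/ → /gu/, /m/ → /mu/.

hiəmʔutesgumu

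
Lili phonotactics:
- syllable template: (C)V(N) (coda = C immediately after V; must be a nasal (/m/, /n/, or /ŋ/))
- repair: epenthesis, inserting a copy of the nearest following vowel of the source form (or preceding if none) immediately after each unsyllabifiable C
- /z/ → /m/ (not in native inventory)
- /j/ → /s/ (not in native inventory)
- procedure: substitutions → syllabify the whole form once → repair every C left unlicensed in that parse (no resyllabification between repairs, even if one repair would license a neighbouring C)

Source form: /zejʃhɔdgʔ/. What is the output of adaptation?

Substitution: /z/ → /m/, /j/ → /s/, giving /mesʃhɔdgʔ/.
The consonants /s/, /ʃ/, /d/, /g/, /ʔ/ cannot be parsed into a legal (C)V(N) syllable (only a nasal (/m/, /n/, or /ŋ/) is licensed in coda position; onsets are limited to one consonant).
Each unlicensed consonant becomes the onset of a new syllable: /s/ → /sɔ/, /ʃ/ → /ʃɔ/, /d/ → /dɔ/, /g/ → /gɔ/, /ʔ/ → /ʔɔ/.

mesɔʃɔhɔdɔgɔʔɔ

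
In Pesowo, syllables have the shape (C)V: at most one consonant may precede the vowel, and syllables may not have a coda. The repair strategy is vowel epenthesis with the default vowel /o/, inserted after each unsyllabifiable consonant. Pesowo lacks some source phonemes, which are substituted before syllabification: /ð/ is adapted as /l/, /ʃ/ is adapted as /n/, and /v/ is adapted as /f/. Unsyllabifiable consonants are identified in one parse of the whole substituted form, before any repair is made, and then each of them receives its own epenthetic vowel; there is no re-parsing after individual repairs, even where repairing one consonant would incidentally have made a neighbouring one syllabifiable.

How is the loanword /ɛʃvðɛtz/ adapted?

Substitution: /ʃ/ → /n/, /v/ → /f/, /ð/ → /l/, giving /ɛnflɛtz/.
The consonants /n/, /f/, /t/, /z/ cannot be parsed into a legal (C)V syllable (no codas are permitted; onsets are limited to one consonant).
Each unlicensed consonant becomes the onset of a new syllable: /n/ → /no/, /f/ → /fo/, /t/ → /to/, /z/ → /zo/.

ɛnofolɛtozo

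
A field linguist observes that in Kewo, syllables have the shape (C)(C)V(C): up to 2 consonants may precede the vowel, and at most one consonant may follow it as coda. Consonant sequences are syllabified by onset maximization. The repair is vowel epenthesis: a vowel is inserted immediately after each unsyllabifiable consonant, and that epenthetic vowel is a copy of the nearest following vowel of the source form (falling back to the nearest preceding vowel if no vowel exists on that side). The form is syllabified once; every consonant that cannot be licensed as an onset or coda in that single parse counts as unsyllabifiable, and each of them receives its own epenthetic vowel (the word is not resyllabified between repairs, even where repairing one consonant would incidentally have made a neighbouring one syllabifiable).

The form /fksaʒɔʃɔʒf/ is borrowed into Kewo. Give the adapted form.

faksaʒɔʃɔʒfɔ

Syllabifying with onset maximization leaves /f/, /f/ stranded (at most one coda consonant is licensed; onsets may contain at most 2 consonants).
Epenthesis after each stranded consonant: /f/ → /fa/, /f/ → /fɔ/.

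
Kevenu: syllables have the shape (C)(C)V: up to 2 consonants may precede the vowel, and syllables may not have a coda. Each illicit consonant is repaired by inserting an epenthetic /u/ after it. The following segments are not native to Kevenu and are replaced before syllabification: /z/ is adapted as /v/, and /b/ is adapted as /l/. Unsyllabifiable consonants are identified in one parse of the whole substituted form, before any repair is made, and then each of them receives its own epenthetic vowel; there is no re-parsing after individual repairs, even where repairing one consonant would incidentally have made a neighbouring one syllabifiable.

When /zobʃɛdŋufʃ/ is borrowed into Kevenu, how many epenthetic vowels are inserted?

After substitution the input is /volʃɛdŋufʃ/.
The unsyllabifiable consonants are /f/, /ʃ/; each receives one epenthetic vowel.

2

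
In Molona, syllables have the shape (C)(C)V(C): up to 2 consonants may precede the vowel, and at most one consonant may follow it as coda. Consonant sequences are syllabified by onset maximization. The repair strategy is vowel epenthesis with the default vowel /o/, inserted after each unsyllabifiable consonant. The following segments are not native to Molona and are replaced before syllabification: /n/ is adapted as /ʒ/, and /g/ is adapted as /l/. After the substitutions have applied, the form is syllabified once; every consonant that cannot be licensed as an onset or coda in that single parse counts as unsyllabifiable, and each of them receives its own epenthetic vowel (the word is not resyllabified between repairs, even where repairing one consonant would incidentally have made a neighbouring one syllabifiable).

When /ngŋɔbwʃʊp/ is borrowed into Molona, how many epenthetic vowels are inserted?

After substitution the input is /ʒlŋɔbwʃʊp/.
The unsyllabifiable consonants are /ʒ/; each receives one epenthetic vowel.

1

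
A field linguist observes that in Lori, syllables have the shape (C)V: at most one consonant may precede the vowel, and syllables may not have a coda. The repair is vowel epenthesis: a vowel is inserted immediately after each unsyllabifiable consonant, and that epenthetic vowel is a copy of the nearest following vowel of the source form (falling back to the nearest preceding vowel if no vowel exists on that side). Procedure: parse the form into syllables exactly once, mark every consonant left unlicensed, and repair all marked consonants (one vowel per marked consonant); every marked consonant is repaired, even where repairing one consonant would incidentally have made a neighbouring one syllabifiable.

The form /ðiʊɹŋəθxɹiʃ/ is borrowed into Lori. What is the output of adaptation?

Syllabifying with onset maximization leaves /ɹ/, /θ/, /x/, /ʃ/ stranded (no codas are permitted; onsets are limited to one consonant).
Each unlicensed consonant becomes the onset of a new syllable: /ɹ/ → /ɹə/, /θ/ → /θi/, /x/ → /xi/, /ʃ/ → /ʃi/.

ðiʊɹəŋəθixiɹiʃi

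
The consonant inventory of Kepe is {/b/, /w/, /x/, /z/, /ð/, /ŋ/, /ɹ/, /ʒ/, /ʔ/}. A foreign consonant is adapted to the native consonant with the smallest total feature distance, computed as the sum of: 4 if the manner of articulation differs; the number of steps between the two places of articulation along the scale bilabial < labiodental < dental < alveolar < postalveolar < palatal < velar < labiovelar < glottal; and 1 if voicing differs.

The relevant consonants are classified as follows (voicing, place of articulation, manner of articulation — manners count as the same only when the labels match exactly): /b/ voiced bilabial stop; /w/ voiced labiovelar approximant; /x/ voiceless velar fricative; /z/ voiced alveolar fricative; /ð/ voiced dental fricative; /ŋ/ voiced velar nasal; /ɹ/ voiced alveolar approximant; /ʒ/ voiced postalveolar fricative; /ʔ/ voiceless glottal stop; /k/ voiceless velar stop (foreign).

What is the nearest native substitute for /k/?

ʔ

/ʔ/ is closest: same manner (stop), place distance 2 (velar→glottal), same voicing; total 2. Next closest is /x/ at distance 4.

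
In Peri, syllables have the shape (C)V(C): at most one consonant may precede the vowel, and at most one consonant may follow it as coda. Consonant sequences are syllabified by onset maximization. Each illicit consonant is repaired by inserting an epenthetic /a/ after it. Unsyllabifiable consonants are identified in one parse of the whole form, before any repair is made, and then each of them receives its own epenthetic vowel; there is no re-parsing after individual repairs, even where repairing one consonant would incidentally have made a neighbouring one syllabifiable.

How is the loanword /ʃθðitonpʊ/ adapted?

The consonants /ʃ/, /θ/ cannot be parsed into a legal (C)V(C) syllable (at most one coda consonant is licensed; onsets are limited to one consonant).
Inserting the epenthetic vowel yields /ʃ/ → /ʃa/, /θ/ → /θa/.

ʃaθaðitonpʊ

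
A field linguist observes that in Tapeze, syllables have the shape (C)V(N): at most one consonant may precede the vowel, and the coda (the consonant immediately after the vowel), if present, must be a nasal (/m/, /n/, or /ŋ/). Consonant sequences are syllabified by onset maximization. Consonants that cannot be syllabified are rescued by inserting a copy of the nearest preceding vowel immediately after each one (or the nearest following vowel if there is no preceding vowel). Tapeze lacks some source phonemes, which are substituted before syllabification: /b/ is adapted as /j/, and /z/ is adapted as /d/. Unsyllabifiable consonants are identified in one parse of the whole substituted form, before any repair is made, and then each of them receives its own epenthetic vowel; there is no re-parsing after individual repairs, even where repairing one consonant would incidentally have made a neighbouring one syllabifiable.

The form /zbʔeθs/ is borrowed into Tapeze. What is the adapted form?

dejeʔeθese

Substitution: /z/ → /d/, /b/ → /j/, giving /djʔeθs/.
The consonants /d/, /j/, /θ/, /s/ cannot be parsed into a legal (C)V(N) syllable (only a nasal (/m/, /n/, or /ŋ/) is licensed in coda position; onsets are limited to one consonant).
Inserting the epenthetic vowel yields /d/ → /de/, /j/ → /je/, /θ/ → /θe/, /s/ → /se/.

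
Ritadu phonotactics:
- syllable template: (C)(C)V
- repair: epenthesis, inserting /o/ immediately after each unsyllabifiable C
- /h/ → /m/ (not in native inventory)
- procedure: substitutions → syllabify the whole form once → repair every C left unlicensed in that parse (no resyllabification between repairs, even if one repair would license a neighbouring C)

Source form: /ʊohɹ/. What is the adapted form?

Substitution: /h/ → /m/, giving /ʊomɹ/.
Under (C)(C)V, the unsyllabifiable consonants are /m/, /ɹ/ (no codas are permitted; onsets may contain at most 2 consonants).
Inserting the epenthetic vowel yields /m/ → /mo/, /ɹ/ → /ɹo/.

ʊomoɹo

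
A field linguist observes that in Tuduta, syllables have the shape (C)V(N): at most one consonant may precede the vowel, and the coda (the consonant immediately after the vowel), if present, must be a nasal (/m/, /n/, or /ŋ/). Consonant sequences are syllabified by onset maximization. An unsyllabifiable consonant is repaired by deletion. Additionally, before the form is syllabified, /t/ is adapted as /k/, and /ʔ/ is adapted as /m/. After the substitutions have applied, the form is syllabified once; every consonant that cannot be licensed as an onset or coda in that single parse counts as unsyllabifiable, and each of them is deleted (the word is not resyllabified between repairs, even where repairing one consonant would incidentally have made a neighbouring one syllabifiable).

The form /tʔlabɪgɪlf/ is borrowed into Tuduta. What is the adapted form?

labɪgɪ

Substitution: /t/ → /k/, /ʔ/ → /m/, giving /kmlabɪgɪlf/.
Under (C)V(N), the unsyllabifiable consonants are /k/, /m/, /l/, /f/ (only a nasal (/m/, /n/, or /ŋ/) is licensed in coda position; onsets are limited to one consonant).
Deleting the stranded consonants removes /k/, /m/, /l/, /f/.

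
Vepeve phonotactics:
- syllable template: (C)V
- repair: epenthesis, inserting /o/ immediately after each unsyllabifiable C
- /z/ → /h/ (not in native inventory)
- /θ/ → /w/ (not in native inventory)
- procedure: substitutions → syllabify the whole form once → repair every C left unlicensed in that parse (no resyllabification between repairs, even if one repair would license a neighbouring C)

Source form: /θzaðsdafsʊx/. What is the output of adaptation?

wohaðosodafosʊxo

Substitution: /θ/ → /w/, /z/ → /h/, giving /whaðsdafsʊx/.
Under (C)V, the unsyllabifiable consonants are /w/, /ð/, /s/, /f/, /x/ (no codas are permitted; onsets are limited to one consonant).
Epenthesis after each stranded consonant: /w/ → /wo/, /ð/ → /ðo/, /s/ → /so/, /f/ → /fo/, /x/ → /xo/.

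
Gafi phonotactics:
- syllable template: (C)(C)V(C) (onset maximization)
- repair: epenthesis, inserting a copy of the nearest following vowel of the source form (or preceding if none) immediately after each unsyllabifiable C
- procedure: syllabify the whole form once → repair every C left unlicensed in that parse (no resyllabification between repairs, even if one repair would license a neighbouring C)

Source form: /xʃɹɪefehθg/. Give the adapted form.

Under (C)(C)V(C), the unsyllabifiable consonants are /x/, /θ/, /g/ (at most one coda consonant is licensed; onsets may contain at most 2 consonants).
Epenthesis after each stranded consonant: /x/ → /xɪ/, /θ/ → /θe/, /g/ → /ge/.

xɪʃɹɪefehθege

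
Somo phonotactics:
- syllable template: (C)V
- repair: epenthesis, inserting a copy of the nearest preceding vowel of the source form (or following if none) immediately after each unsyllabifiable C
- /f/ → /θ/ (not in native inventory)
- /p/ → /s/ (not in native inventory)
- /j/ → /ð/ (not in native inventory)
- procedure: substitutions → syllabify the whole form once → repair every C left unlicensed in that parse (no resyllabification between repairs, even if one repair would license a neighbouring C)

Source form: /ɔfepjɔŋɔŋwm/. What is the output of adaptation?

ɔθeseðɔŋɔŋɔwɔmɔ

Substitution: /f/ → /θ/, /p/ → /s/, /j/ → /ð/, giving /ɔθesðɔŋɔŋwm/.
Under (C)V, the unsyllabifiable consonants are /s/, /ŋ/, /w/, /m/ (no codas are permitted; onsets are limited to one consonant).
Inserting the epenthetic vowel yields /s/ → /se/, /ŋ/ → /ŋɔ/, /w/ → /wɔ/, /m/ → /mɔ/.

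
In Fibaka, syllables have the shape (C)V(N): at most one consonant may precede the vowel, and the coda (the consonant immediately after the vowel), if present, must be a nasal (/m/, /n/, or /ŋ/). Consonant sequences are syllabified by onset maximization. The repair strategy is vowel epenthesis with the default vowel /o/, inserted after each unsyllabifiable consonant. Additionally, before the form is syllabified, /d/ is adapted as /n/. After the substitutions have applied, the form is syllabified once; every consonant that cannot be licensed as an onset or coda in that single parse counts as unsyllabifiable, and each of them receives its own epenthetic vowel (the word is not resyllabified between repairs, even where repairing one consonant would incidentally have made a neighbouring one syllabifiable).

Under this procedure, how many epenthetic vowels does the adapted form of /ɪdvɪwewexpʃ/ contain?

3

After substitution the input is /ɪnvɪwewexpʃ/.
The unsyllabifiable consonants are /x/, /p/, /ʃ/; each receives one epenthetic vowel.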